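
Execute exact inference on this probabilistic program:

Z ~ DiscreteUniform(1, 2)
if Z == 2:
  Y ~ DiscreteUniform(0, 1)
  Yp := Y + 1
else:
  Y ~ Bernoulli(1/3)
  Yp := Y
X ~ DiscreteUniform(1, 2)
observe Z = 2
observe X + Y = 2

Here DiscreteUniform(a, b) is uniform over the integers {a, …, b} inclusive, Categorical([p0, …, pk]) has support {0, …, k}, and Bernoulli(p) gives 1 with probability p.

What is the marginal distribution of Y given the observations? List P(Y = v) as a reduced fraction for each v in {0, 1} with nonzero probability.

Enumerate traces; 2 have nonzero weight after conditioning:
  (Z=2, Y=0, X=2) weight 1/8
  (Z=2, Y=1, X=1) weight 1/8
Group by Y:
  weight(Y=0) = 1/8
  weight(Y=1) = 1/8
Total weight = 1/8 + 1/8 = 1/4
P(Y=0 | obs) = 1/8 / 1/4 = 1/2
P(Y=1 | obs) = 1/8 / 1/4 = 1/2

P(Y=0) = 1/2, P(Y=1) = 1/2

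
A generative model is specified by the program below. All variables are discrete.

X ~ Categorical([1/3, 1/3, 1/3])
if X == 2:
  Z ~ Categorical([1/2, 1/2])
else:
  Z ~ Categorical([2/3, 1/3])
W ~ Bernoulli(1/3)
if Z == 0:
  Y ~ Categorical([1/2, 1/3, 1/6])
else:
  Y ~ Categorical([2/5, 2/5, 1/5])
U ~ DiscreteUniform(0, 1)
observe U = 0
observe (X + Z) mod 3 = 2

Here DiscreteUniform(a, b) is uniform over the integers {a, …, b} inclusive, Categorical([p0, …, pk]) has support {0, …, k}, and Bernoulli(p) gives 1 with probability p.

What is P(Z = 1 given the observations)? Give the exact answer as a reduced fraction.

Enumerate traces; 12 have nonzero weight after conditioning:
  (X=1, Z=1, W=0, Y=0, U=0) weight 2/135
  (X=1, Z=1, W=0, Y=1, U=0) weight 2/135
  (X=1, Z=1, W=0, Y=2, U=0) weight 1/135
  (X=1, Z=1, W=1, Y=0, U=0) weight 1/135
  (X=1, Z=1, W=1, Y=1, U=0) weight 1/135
  (X=1, Z=1, W=1, Y=2, U=0) weight 1/270
  (X=2, Z=0, W=0, Y=0, U=0) weight 1/36
  (X=2, Z=0, W=0, Y=1, U=0) weight 1/54
  … 4 more
Group by Z:
  weight(Z=0) = 1/12
  weight(Z=1) = 1/18
Total weight = 1/12 + 1/18 = 5/36
P(Z=0 | obs) = 1/12 / 5/36 = 3/5
P(Z=1 | obs) = 1/18 / 5/36 = 2/5

P(Z = 1 | obs) = 2/5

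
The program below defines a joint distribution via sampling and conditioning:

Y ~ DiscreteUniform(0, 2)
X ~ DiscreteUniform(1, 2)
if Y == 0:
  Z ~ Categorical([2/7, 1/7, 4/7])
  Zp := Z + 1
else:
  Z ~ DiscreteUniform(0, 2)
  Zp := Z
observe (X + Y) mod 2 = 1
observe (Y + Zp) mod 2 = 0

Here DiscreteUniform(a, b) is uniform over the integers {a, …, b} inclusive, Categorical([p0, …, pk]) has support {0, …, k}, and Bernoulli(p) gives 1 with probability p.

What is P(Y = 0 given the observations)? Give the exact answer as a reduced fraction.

Enumerate traces; 4 have nonzero weight after conditioning:
  (Y=0, X=1, Z=1) weight 1/42
  (Y=1, X=2, Z=1) weight 1/18
  (Y=2, X=1, Z=0) weight 1/18
  (Y=2, X=1, Z=2) weight 1/18
Group by Y:
  weight(Y=0) = 1/42
  weight(Y=1) = 1/18
  weight(Y=2) = 1/9
Total weight = 1/42 + 1/18 + 1/9 = 4/21
P(Y=0 | obs) = 1/42 / 4/21 = 1/8
P(Y=1 | obs) = 1/18 / 4/21 = 7/24
P(Y=2 | obs) = 1/9 / 4/21 = 7/12

P(Y = 0 | obs) = 1/8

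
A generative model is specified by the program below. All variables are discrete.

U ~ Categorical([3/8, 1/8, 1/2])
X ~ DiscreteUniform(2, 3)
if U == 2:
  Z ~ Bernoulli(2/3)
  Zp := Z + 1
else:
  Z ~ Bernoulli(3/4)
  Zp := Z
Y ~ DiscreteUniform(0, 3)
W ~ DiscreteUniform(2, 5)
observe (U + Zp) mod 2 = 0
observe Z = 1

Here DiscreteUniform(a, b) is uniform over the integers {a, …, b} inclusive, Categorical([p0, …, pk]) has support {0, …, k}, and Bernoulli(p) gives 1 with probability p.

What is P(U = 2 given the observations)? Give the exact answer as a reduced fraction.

Enumerate traces; 64 have nonzero weight after conditioning:
  (U=1, X=2, Z=1, Y=0, W=2) weight 3/1024
  (U=1, X=2, Z=1, Y=0, W=3) weight 3/1024
  (U=1, X=2, Z=1, Y=0, W=4) weight 3/1024
  (U=1, X=2, Z=1, Y=0, W=5) weight 3/1024
  (U=1, X=2, Z=1, Y=1, W=2) weight 3/1024
  (U=1, X=2, Z=1, Y=1, W=3) weight 3/1024
  (U=1, X=2, Z=1, Y=1, W=4) weight 3/1024
  (U=1, X=2, Z=1, Y=1, W=5) weight 3/1024
  (U=2, X=2, Z=1, Y=0, W=2) weight 1/96
  … 55 more
Group by U:
  weight(U=1) = 3/32
  weight(U=2) = 1/3
Total weight = 3/32 + 1/3 = 41/96
P(U=1 | obs) = 3/32 / 41/96 = 9/41
P(U=2 | obs) = 1/3 / 41/96 = 32/41

P(U = 2 | obs) = 32/41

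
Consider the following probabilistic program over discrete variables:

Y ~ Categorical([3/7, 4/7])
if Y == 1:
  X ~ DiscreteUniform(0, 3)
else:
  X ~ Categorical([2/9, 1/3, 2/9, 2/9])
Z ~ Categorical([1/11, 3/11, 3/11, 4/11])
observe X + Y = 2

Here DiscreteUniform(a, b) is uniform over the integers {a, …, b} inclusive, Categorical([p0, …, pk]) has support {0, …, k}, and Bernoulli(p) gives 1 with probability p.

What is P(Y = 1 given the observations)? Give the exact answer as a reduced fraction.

Enumerate traces; 8 have nonzero weight after conditioning:
  (Y=0, X=2, Z=0) weight 2/231
  (Y=0, X=2, Z=1) weight 2/77
  (Y=0, X=2, Z=2) weight 2/77
  (Y=0, X=2, Z=3) weight 8/231
  (Y=1, X=1, Z=0) weight 1/77
  (Y=1, X=1, Z=1) weight 3/77
  (Y=1, X=1, Z=2) weight 3/77
  (Y=1, X=1, Z=3) weight 4/77
Group by Y:
  weight(Y=0) = 2/21
  weight(Y=1) = 1/7
Total weight = 2/21 + 1/7 = 5/21
P(Y=0 | obs) = 2/21 / 5/21 = 2/5
P(Y=1 | obs) = 1/7 / 5/21 = 3/5

P(Y = 1 | obs) = 3/5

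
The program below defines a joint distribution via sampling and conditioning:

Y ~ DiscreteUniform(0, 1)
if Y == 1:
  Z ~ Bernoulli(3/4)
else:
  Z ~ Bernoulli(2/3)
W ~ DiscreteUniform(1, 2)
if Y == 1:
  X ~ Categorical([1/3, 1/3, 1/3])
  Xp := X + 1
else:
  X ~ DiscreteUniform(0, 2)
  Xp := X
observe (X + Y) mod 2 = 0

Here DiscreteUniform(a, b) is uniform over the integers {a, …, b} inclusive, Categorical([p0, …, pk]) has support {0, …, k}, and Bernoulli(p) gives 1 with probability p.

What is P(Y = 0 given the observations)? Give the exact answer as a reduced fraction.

P(Y = 0 | obs) = 2/3

Enumerate traces; 12 have nonzero weight after conditioning:
  (Y=0, Z=0, W=1, X=0) weight 1/36
  (Y=0, Z=0, W=1, X=2) weight 1/36
  (Y=0, Z=0, W=2, X=0) weight 1/36
  (Y=0, Z=0, W=2, X=2) weight 1/36
  (Y=0, Z=1, W=1, X=0) weight 1/18
  (Y=0, Z=1, W=1, X=2) weight 1/18
  (Y=0, Z=1, W=2, X=0) weight 1/18
  (Y=0, Z=1, W=2, X=2) weight 1/18
  (Y=1, Z=0, W=1, X=1) weight 1/48
  … 3 more
Group by Y:
  weight(Y=0) = 1/3
  weight(Y=1) = 1/6
Total weight = 1/3 + 1/6 = 1/2
P(Y=0 | obs) = 1/3 / 1/2 = 2/3
P(Y=1 | obs) = 1/6 / 1/2 = 1/3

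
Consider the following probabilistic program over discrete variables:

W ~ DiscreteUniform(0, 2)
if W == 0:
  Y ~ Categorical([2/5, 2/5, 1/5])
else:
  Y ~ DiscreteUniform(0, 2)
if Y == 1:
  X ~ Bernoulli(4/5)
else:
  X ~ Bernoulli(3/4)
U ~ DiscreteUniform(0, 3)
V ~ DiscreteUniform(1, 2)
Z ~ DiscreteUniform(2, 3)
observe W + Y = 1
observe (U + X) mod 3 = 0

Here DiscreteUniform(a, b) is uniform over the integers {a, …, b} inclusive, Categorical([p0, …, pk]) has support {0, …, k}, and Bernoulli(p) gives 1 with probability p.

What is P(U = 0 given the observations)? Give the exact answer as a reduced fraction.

P(U = 0 | obs) = 49/269

Enumerate traces; 24 have nonzero weight after conditioning:
  (W=0, Y=1, X=0, U=0, V=1, Z=2) weight 1/600
  (W=0, Y=1, X=0, U=0, V=1, Z=3) weight 1/600
  (W=0, Y=1, X=0, U=0, V=2, Z=2) weight 1/600
  (W=0, Y=1, X=0, U=0, V=2, Z=3) weight 1/600
  (W=0, Y=1, X=0, U=3, V=1, Z=2) weight 1/600
  (W=0, Y=1, X=0, U=3, V=1, Z=3) weight 1/600
  (W=0, Y=1, X=0, U=3, V=2, Z=2) weight 1/600
  (W=0, Y=1, X=0, U=3, V=2, Z=3) weight 1/600
  (W=0, Y=1, X=1, U=2, V=1, Z=2) weight 1/150
  … 15 more
Group by U:
  weight(U=0) = 49/3600
  weight(U=2) = 19/400
  weight(U=3) = 49/3600
Total weight = 49/3600 + 19/400 + 49/3600 = 269/3600
P(U=0 | obs) = 49/3600 / 269/3600 = 49/269
P(U=2 | obs) = 19/400 / 269/3600 = 171/269
P(U=3 | obs) = 49/3600 / 269/3600 = 49/269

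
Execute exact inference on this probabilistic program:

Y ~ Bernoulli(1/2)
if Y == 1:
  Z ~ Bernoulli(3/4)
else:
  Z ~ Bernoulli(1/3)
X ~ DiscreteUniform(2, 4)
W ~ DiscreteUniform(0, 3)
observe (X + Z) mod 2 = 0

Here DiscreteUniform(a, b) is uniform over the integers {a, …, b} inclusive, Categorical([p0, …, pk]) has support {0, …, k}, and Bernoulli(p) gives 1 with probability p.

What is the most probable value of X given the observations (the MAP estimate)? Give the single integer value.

argmax_v P(X = v | obs) = 3

Enumerate traces; 24 have nonzero weight after conditioning:
  (Y=0, Z=0, X=2, W=0) weight 1/36
  (Y=0, Z=0, X=2, W=1) weight 1/36
  (Y=0, Z=0, X=2, W=2) weight 1/36
  (Y=0, Z=0, X=2, W=3) weight 1/36
  (Y=0, Z=0, X=4, W=0) weight 1/36
  (Y=0, Z=0, X=4, W=1) weight 1/36
  (Y=0, Z=0, X=4, W=2) weight 1/36
  (Y=0, Z=0, X=4, W=3) weight 1/36
  (Y=0, Z=1, X=3, W=0) weight 1/72
  … 15 more
Group by X:
  weight(X=2) = 11/72
  weight(X=3) = 13/72
  weight(X=4) = 11/72
Total weight = 11/72 + 13/72 + 11/72 = 35/72
P(X=2 | obs) = 11/72 / 35/72 = 11/35
P(X=3 | obs) = 13/72 / 35/72 = 13/35
P(X=4 | obs) = 11/72 / 35/72 = 11/35
argmax = 3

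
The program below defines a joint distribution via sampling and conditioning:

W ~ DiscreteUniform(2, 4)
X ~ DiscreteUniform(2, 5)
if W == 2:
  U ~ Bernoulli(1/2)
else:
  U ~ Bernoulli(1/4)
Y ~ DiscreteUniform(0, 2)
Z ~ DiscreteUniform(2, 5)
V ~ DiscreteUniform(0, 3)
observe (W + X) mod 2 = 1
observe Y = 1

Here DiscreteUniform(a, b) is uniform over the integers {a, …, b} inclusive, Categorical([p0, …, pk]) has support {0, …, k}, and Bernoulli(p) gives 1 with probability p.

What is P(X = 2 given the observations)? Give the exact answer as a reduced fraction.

P(X = 2 | obs) = 1/6

Enumerate traces; 192 have nonzero weight after conditioning:
  (W=2, X=3, U=0, Y=1, Z=2, V=0) weight 1/1152
  (W=2, X=3, U=0, Y=1, Z=2, V=1) weight 1/1152
  (W=2, X=3, U=0, Y=1, Z=2, V=2) weight 1/1152
  (W=2, X=3, U=0, Y=1, Z=2, V=3) weight 1/1152
  (W=2, X=3, U=0, Y=1, Z=3, V=0) weight 1/1152
  (W=2, X=3, U=0, Y=1, Z=3, V=1) weight 1/1152
  (W=2, X=3, U=0, Y=1, Z=3, V=2) weight 1/1152
  (W=2, X=3, U=0, Y=1, Z=3, V=3) weight 1/1152
  (W=2, X=5, U=0, Y=1, Z=2, V=0) weight 1/1152
  (W=3, X=2, U=0, Y=1, Z=2, V=0) weight 1/768
  … 182 more
Group by X:
  weight(X=2) = 1/36
  weight(X=3) = 1/18
  weight(X=4) = 1/36
  weight(X=5) = 1/18
Total weight = 1/36 + 1/18 + 1/36 + 1/18 = 1/6
P(X=2 | obs) = 1/36 / 1/6 = 1/6
P(X=3 | obs) = 1/18 / 1/6 = 1/3
P(X=4 | obs) = 1/36 / 1/6 = 1/6
P(X=5 | obs) = 1/18 / 1/6 = 1/3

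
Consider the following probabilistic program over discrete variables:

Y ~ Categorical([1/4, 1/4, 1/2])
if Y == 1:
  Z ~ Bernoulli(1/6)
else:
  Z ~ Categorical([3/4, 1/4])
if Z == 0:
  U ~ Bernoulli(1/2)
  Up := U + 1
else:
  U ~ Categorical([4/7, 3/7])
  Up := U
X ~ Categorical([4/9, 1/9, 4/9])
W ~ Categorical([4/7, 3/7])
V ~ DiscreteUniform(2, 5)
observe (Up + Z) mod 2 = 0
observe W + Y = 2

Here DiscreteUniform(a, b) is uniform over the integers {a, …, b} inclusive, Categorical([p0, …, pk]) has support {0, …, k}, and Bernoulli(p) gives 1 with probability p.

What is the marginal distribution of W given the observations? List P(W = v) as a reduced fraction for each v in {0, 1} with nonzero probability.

Enumerate traces; 48 have nonzero weight after conditioning:
  (Y=1, Z=0, U=1, X=0, W=1, V=2) weight 5/1008
  (Y=1, Z=0, U=1, X=0, W=1, V=3) weight 5/1008
  (Y=1, Z=0, U=1, X=0, W=1, V=4) weight 5/1008
  (Y=1, Z=0, U=1, X=0, W=1, V=5) weight 5/1008
  (Y=1, Z=0, U=1, X=1, W=1, V=2) weight 5/4032
  (Y=1, Z=0, U=1, X=1, W=1, V=3) weight 5/4032
  (Y=1, Z=0, U=1, X=1, W=1, V=4) weight 5/4032
  (Y=1, Z=0, U=1, X=1, W=1, V=5) weight 5/4032
  (Y=2, Z=0, U=1, X=0, W=0, V=2) weight 1/84
  … 39 more
Group by W:
  weight(W=0) = 27/196
  weight(W=1) = 41/784
Total weight = 27/196 + 41/784 = 149/784
P(W=0 | obs) = 27/196 / 149/784 = 108/149
P(W=1 | obs) = 41/784 / 149/784 = 41/149

P(W=0) = 108/149, P(W=1) = 41/149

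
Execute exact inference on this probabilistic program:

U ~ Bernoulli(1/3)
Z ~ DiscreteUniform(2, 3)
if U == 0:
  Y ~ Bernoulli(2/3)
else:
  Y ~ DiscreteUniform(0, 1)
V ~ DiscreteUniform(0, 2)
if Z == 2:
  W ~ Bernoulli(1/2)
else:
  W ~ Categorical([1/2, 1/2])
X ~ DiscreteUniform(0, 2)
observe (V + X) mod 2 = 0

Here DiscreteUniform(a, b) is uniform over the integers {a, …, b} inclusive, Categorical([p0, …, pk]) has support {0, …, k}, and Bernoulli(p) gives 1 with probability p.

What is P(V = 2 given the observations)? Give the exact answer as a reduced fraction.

Enumerate traces; 80 have nonzero weight after conditioning:
  (U=0, Z=2, Y=0, V=0, W=0, X=0) weight 1/162
  (U=0, Z=2, Y=0, V=0, W=0, X=2) weight 1/162
  (U=0, Z=2, Y=0, V=0, W=1, X=0) weight 1/162
  (U=0, Z=2, Y=0, V=0, W=1, X=2) weight 1/162
  (U=0, Z=2, Y=0, V=1, W=0, X=1) weight 1/162
  (U=0, Z=2, Y=0, V=1, W=1, X=1) weight 1/162
  (U=0, Z=2, Y=0, V=2, W=0, X=0) weight 1/162
  (U=0, Z=2, Y=0, V=2, W=0, X=2) weight 1/162
  … 72 more
Group by V:
  weight(V=0) = 2/9
  weight(V=1) = 1/9
  weight(V=2) = 2/9
Total weight = 2/9 + 1/9 + 2/9 = 5/9
P(V=0 | obs) = 2/9 / 5/9 = 2/5
P(V=1 | obs) = 1/9 / 5/9 = 1/5
P(V=2 | obs) = 2/9 / 5/9 = 2/5

P(V = 2 | obs) = 2/5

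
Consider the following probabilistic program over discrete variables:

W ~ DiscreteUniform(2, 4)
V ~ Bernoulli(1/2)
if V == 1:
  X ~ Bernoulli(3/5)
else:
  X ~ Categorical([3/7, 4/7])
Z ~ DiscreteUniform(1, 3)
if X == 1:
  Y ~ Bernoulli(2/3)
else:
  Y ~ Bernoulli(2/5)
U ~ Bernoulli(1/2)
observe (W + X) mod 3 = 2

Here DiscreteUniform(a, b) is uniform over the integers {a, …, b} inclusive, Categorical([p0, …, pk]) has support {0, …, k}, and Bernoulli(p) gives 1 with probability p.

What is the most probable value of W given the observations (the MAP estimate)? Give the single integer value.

Enumerate traces; 48 have nonzero weight after conditioning:
  (W=2, V=0, X=0, Z=1, Y=0, U=0) weight 1/140
  (W=2, V=0, X=0, Z=1, Y=0, U=1) weight 1/140
  (W=2, V=0, X=0, Z=1, Y=1, U=0) weight 1/210
  (W=2, V=0, X=0, Z=1, Y=1, U=1) weight 1/210
  (W=2, V=0, X=0, Z=2, Y=0, U=0) weight 1/140
  (W=2, V=0, X=0, Z=2, Y=0, U=1) weight 1/140
  (W=2, V=0, X=0, Z=2, Y=1, U=0) weight 1/210
  (W=2, V=0, X=0, Z=2, Y=1, U=1) weight 1/210
  (W=4, V=0, X=1, Z=1, Y=0, U=0) weight 1/189
  … 39 more
Group by W:
  weight(W=2) = 29/210
  weight(W=4) = 41/210
Total weight = 29/210 + 41/210 = 1/3
P(W=2 | obs) = 29/210 / 1/3 = 29/70
P(W=4 | obs) = 41/210 / 1/3 = 41/70
argmax = 4

argmax_v P(W = v | obs) = 4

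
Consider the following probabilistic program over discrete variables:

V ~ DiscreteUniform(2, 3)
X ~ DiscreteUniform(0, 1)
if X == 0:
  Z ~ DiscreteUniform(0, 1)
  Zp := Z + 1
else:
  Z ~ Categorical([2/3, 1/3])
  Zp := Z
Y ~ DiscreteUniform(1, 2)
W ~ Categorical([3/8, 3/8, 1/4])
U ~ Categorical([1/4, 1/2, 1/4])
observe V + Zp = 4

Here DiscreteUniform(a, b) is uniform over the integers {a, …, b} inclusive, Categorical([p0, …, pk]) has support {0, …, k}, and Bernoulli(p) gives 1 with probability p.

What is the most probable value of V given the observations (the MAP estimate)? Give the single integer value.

Enumerate traces; 54 have nonzero weight after conditioning:
  (V=2, X=0, Z=1, Y=1, W=0, U=0) weight 3/512
  (V=2, X=0, Z=1, Y=1, W=0, U=1) weight 3/256
  (V=2, X=0, Z=1, Y=1, W=0, U=2) weight 3/512
  (V=2, X=0, Z=1, Y=1, W=1, U=0) weight 3/512
  (V=2, X=0, Z=1, Y=1, W=1, U=1) weight 3/256
  (V=2, X=0, Z=1, Y=1, W=1, U=2) weight 3/512
  (V=2, X=0, Z=1, Y=1, W=2, U=0) weight 1/256
  (V=2, X=0, Z=1, Y=1, W=2, U=1) weight 1/128
  (V=3, X=0, Z=0, Y=1, W=0, U=0) weight 3/512
  … 45 more
Group by V:
  weight(V=2) = 1/8
  weight(V=3) = 5/24
Total weight = 1/8 + 5/24 = 1/3
P(V=2 | obs) = 1/8 / 1/3 = 3/8
P(V=3 | obs) = 5/24 / 1/3 = 5/8
argmax = 3

argmax_v P(V = v | obs) = 3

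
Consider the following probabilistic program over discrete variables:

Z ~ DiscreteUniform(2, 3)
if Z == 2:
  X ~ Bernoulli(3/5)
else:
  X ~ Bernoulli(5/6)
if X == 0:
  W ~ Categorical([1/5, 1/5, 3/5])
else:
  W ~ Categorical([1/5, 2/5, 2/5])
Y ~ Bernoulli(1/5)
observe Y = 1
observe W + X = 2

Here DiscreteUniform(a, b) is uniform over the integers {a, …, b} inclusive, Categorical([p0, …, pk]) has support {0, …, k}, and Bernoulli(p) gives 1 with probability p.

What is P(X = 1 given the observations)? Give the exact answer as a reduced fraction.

Enumerate traces; 4 have nonzero weight after conditioning:
  (Z=2, X=0, W=2, Y=1) weight 3/125
  (Z=2, X=1, W=1, Y=1) weight 3/125
  (Z=3, X=0, W=2, Y=1) weight 1/100
  (Z=3, X=1, W=1, Y=1) weight 1/30
Group by X:
  weight(X=0) = 17/500
  weight(X=1) = 43/750
Total weight = 17/500 + 43/750 = 137/1500
P(X=0 | obs) = 17/500 / 137/1500 = 51/137
P(X=1 | obs) = 43/750 / 137/1500 = 86/137

P(X = 1 | obs) = 86/137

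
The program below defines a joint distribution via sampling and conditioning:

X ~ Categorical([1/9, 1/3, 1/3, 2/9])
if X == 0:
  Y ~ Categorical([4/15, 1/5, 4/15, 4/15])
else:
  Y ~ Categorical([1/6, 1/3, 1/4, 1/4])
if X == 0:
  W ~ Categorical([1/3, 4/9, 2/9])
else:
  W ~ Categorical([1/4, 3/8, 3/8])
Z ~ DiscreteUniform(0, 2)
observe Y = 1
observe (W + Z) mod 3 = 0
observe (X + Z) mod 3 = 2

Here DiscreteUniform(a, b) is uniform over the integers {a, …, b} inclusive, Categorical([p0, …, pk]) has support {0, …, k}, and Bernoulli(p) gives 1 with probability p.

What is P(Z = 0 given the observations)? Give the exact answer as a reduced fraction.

P(Z = 0 | obs) = 90/347

Enumerate traces; 4 have nonzero weight after conditioning:
  (X=0, Y=1, W=1, Z=2) weight 4/1215
  (X=1, Y=1, W=2, Z=1) weight 1/72
  (X=2, Y=1, W=0, Z=0) weight 1/108
  (X=3, Y=1, W=1, Z=2) weight 1/108
Group by Z:
  weight(Z=0) = 1/108
  weight(Z=1) = 1/72
  weight(Z=2) = 61/4860
Total weight = 1/108 + 1/72 + 61/4860 = 347/9720
P(Z=0 | obs) = 1/108 / 347/9720 = 90/347
P(Z=1 | obs) = 1/72 / 347/9720 = 135/347
P(Z=2 | obs) = 61/4860 / 347/9720 = 122/347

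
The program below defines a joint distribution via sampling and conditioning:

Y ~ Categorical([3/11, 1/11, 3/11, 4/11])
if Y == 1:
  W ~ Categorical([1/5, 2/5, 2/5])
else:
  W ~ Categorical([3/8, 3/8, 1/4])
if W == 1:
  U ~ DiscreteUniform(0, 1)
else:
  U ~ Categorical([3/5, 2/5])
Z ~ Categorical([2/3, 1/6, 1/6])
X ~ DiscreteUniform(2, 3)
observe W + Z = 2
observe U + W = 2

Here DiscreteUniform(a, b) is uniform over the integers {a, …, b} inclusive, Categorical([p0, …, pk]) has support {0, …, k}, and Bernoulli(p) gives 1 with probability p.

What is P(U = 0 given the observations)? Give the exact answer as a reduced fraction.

P(U = 0 | obs) = 1392/1807

Enumerate traces; 16 have nonzero weight after conditioning:
  (Y=0, W=1, U=1, Z=1, X=2) weight 3/704
  (Y=0, W=1, U=1, Z=1, X=3) weight 3/704
  (Y=0, W=2, U=0, Z=0, X=2) weight 3/220
  (Y=0, W=2, U=0, Z=0, X=3) weight 3/220
  (Y=1, W=1, U=1, Z=1, X=2) weight 1/660
  (Y=1, W=1, U=1, Z=1, X=3) weight 1/660
  (Y=1, W=2, U=0, Z=0, X=2) weight 2/275
  (Y=1, W=2, U=0, Z=0, X=3) weight 2/275
  … 8 more
Group by U:
  weight(U=0) = 29/275
  weight(U=1) = 83/2640
Total weight = 29/275 + 83/2640 = 1807/13200
P(U=0 | obs) = 29/275 / 1807/13200 = 1392/1807
P(U=1 | obs) = 83/2640 / 1807/13200 = 415/1807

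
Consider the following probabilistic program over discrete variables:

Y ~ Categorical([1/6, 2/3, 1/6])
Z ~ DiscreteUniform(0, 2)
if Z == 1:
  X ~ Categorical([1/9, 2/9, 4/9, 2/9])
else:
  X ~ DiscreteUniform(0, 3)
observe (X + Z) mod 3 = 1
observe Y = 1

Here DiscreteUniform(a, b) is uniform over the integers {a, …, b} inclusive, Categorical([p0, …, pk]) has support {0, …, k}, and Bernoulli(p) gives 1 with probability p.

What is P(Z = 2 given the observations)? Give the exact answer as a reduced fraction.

P(Z = 2 | obs) = 3/10

Enumerate traces; 4 have nonzero weight after conditioning:
  (Y=1, Z=0, X=1) weight 1/18
  (Y=1, Z=1, X=0) weight 2/81
  (Y=1, Z=1, X=3) weight 4/81
  (Y=1, Z=2, X=2) weight 1/18
Group by Z:
  weight(Z=0) = 1/18
  weight(Z=1) = 2/27
  weight(Z=2) = 1/18
Total weight = 1/18 + 2/27 + 1/18 = 5/27
P(Z=0 | obs) = 1/18 / 5/27 = 3/10
P(Z=1 | obs) = 2/27 / 5/27 = 2/5
P(Z=2 | obs) = 1/18 / 5/27 = 3/10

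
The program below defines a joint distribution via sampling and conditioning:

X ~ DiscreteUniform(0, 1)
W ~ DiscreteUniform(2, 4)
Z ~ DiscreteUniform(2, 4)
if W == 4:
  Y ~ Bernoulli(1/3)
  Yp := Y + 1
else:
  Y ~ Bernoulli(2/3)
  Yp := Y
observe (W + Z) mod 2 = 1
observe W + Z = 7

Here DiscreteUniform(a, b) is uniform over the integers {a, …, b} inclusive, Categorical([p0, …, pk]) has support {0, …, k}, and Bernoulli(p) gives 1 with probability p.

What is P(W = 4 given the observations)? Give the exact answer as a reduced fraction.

P(W = 4 | obs) = 1/2

Enumerate traces; 8 have nonzero weight after conditioning:
  (X=0, W=3, Z=4, Y=0) weight 1/54
  (X=0, W=3, Z=4, Y=1) weight 1/27
  (X=0, W=4, Z=3, Y=0) weight 1/27
  (X=0, W=4, Z=3, Y=1) weight 1/54
  (X=1, W=3, Z=4, Y=0) weight 1/54
  (X=1, W=3, Z=4, Y=1) weight 1/27
  (X=1, W=4, Z=3, Y=0) weight 1/27
  (X=1, W=4, Z=3, Y=1) weight 1/54
Group by W:
  weight(W=3) = 1/9
  weight(W=4) = 1/9
Total weight = 1/9 + 1/9 = 2/9
P(W=3 | obs) = 1/9 / 2/9 = 1/2
P(W=4 | obs) = 1/9 / 2/9 = 1/2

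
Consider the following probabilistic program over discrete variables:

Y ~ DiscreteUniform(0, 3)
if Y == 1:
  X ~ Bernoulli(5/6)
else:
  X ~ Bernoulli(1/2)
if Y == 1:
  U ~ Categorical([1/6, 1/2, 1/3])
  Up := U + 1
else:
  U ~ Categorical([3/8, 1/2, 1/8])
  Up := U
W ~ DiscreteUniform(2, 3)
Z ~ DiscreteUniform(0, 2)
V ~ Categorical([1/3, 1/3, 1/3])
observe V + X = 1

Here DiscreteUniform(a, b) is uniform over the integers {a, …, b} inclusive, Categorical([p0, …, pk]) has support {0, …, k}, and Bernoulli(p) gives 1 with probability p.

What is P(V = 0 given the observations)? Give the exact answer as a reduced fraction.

P(V = 0 | obs) = 7/12

Enumerate traces; 144 have nonzero weight after conditioning:
  (Y=0, X=0, U=0, W=2, Z=0, V=1) weight 1/384
  (Y=0, X=0, U=0, W=2, Z=1, V=1) weight 1/384
  (Y=0, X=0, U=0, W=2, Z=2, V=1) weight 1/384
  (Y=0, X=0, U=0, W=3, Z=0, V=1) weight 1/384
  (Y=0, X=0, U=0, W=3, Z=1, V=1) weight 1/384
  (Y=0, X=0, U=0, W=3, Z=2, V=1) weight 1/384
  (Y=0, X=0, U=1, W=2, Z=0, V=1) weight 1/288
  (Y=0, X=0, U=1, W=2, Z=1, V=1) weight 1/288
  (Y=0, X=1, U=0, W=2, Z=0, V=0) weight 1/384
  … 135 more
Group by V:
  weight(V=0) = 7/36
  weight(V=1) = 5/36
Total weight = 7/36 + 5/36 = 1/3
P(V=0 | obs) = 7/36 / 1/3 = 7/12
P(V=1 | obs) = 5/36 / 1/3 = 5/12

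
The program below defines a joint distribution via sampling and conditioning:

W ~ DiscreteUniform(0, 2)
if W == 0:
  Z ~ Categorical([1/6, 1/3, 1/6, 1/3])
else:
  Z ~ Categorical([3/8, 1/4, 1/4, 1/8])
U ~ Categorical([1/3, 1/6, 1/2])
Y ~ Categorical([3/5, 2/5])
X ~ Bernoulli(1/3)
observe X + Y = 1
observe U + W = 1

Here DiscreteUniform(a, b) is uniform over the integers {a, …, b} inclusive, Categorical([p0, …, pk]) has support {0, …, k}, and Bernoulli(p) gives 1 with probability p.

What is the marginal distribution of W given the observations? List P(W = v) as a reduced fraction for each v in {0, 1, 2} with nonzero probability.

Enumerate traces; 16 have nonzero weight after conditioning:
  (W=0, Z=0, U=1, Y=0, X=1) weight 1/540
  (W=0, Z=0, U=1, Y=1, X=0) weight 1/405
  (W=0, Z=1, U=1, Y=0, X=1) weight 1/270
  (W=0, Z=1, U=1, Y=1, X=0) weight 2/405
  (W=0, Z=2, U=1, Y=0, X=1) weight 1/540
  (W=0, Z=2, U=1, Y=1, X=0) weight 1/405
  (W=0, Z=3, U=1, Y=0, X=1) weight 1/270
  (W=0, Z=3, U=1, Y=1, X=0) weight 2/405
  (W=1, Z=0, U=0, Y=0, X=1) weight 1/120
  … 7 more
Group by W:
  weight(W=0) = 7/270
  weight(W=1) = 7/135
Total weight = 7/270 + 7/135 = 7/90
P(W=0 | obs) = 7/270 / 7/90 = 1/3
P(W=1 | obs) = 7/135 / 7/90 = 2/3

P(W=0) = 1/3, P(W=1) = 2/3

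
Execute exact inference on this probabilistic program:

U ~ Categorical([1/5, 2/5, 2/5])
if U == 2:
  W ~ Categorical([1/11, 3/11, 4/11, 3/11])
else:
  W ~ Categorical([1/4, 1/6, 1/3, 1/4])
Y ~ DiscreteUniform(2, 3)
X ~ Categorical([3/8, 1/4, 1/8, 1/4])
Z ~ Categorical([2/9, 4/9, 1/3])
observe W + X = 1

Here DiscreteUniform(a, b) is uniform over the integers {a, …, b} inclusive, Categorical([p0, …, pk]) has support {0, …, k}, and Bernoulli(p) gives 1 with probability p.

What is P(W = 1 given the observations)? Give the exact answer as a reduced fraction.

P(W = 1 | obs) = 69/110

Enumerate traces; 36 have nonzero weight after conditioning:
  (U=0, W=0, Y=2, X=1, Z=0) weight 1/720
  (U=0, W=0, Y=2, X=1, Z=1) weight 1/360
  (U=0, W=0, Y=2, X=1, Z=2) weight 1/480
  (U=0, W=0, Y=3, X=1, Z=0) weight 1/720
  (U=0, W=0, Y=3, X=1, Z=1) weight 1/360
  (U=0, W=0, Y=3, X=1, Z=2) weight 1/480
  (U=0, W=1, Y=2, X=0, Z=0) weight 1/720
  (U=0, W=1, Y=2, X=0, Z=1) weight 1/360
  … 28 more
Group by W:
  weight(W=0) = 41/880
  weight(W=1) = 69/880
Total weight = 41/880 + 69/880 = 1/8
P(W=0 | obs) = 41/880 / 1/8 = 41/110
P(W=1 | obs) = 69/880 / 1/8 = 69/110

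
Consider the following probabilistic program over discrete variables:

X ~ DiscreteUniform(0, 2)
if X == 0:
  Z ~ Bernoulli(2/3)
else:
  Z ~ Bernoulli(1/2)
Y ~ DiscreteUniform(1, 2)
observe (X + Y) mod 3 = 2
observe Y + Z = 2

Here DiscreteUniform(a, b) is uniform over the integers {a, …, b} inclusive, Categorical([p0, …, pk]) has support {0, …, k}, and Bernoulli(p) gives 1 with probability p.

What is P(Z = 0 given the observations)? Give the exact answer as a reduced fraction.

Enumerate traces; 2 have nonzero weight after conditioning:
  (X=0, Z=0, Y=2) weight 1/18
  (X=1, Z=1, Y=1) weight 1/12
Group by Z:
  weight(Z=0) = 1/18
  weight(Z=1) = 1/12
Total weight = 1/18 + 1/12 = 5/36
P(Z=0 | obs) = 1/18 / 5/36 = 2/5
P(Z=1 | obs) = 1/12 / 5/36 = 3/5

P(Z = 0 | obs) = 2/5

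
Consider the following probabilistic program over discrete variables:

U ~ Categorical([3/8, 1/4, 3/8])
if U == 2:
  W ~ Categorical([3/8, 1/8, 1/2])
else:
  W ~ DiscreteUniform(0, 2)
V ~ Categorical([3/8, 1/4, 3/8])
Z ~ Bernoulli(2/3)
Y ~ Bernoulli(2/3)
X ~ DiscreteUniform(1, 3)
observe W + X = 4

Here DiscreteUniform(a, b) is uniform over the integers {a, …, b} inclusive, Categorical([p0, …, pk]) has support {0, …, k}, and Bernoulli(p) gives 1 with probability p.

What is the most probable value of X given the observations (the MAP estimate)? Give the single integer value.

Enumerate traces; 72 have nonzero weight after conditioning:
  (U=0, W=1, V=0, Z=0, Y=0, X=3) weight 1/576
  (U=0, W=1, V=0, Z=0, Y=1, X=3) weight 1/288
  (U=0, W=1, V=0, Z=1, Y=0, X=3) weight 1/288
  (U=0, W=1, V=0, Z=1, Y=1, X=3) weight 1/144
  (U=0, W=1, V=1, Z=0, Y=0, X=3) weight 1/864
  (U=0, W=1, V=1, Z=0, Y=1, X=3) weight 1/432
  (U=0, W=1, V=1, Z=1, Y=0, X=3) weight 1/432
  (U=0, W=1, V=1, Z=1, Y=1, X=3) weight 1/216
  (U=0, W=2, V=0, Z=0, Y=0, X=2) weight 1/576
  … 63 more
Group by X:
  weight(X=2) = 19/144
  weight(X=3) = 49/576
Total weight = 19/144 + 49/576 = 125/576
P(X=2 | obs) = 19/144 / 125/576 = 76/125
P(X=3 | obs) = 49/576 / 125/576 = 49/125
argmax = 2

argmax_v P(X = v | obs) = 2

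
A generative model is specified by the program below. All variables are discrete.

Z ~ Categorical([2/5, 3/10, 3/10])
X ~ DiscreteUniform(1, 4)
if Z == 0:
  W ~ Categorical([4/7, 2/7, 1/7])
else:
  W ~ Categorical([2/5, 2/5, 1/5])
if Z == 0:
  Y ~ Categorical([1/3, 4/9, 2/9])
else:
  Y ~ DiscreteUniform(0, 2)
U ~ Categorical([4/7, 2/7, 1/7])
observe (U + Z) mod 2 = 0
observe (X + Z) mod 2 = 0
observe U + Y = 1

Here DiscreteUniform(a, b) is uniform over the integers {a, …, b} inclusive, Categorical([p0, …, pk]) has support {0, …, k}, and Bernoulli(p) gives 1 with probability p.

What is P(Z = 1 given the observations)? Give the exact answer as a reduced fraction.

P(Z = 1 | obs) = 9/59

Enumerate traces; 18 have nonzero weight after conditioning:
  (Z=0, X=2, W=0, Y=1, U=0) weight 32/2205
  (Z=0, X=2, W=1, Y=1, U=0) weight 16/2205
  (Z=0, X=2, W=2, Y=1, U=0) weight 8/2205
  (Z=0, X=4, W=0, Y=1, U=0) weight 32/2205
  (Z=0, X=4, W=1, Y=1, U=0) weight 16/2205
  (Z=0, X=4, W=2, Y=1, U=0) weight 8/2205
  (Z=1, X=1, W=0, Y=0, U=1) weight 1/350
  (Z=1, X=1, W=1, Y=0, U=1) weight 1/350
  (Z=2, X=2, W=0, Y=1, U=0) weight 1/175
  … 9 more
Group by Z:
  weight(Z=0) = 16/315
  weight(Z=1) = 1/70
  weight(Z=2) = 1/35
Total weight = 16/315 + 1/70 + 1/35 = 59/630
P(Z=0 | obs) = 16/315 / 59/630 = 32/59
P(Z=1 | obs) = 1/70 / 59/630 = 9/59
P(Z=2 | obs) = 1/35 / 59/630 = 18/59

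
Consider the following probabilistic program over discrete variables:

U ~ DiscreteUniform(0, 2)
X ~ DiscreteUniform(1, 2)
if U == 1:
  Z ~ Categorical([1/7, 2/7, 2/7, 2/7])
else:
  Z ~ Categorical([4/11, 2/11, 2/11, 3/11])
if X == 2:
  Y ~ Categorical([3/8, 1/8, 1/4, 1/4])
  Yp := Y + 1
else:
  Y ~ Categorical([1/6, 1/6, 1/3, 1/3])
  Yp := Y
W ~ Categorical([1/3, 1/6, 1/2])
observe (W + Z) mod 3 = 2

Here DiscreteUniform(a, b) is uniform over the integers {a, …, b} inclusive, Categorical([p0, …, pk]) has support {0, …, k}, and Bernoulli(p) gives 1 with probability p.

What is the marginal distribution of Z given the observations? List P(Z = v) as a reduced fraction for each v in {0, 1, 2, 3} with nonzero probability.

Enumerate traces; 96 have nonzero weight after conditioning:
  (U=0, X=1, Z=0, Y=0, W=2) weight 1/198
  (U=0, X=1, Z=0, Y=1, W=2) weight 1/198
  (U=0, X=1, Z=0, Y=2, W=2) weight 1/99
  (U=0, X=1, Z=0, Y=3, W=2) weight 1/99
  (U=0, X=1, Z=1, Y=0, W=1) weight 1/1188
  (U=0, X=1, Z=1, Y=1, W=1) weight 1/1188
  (U=0, X=1, Z=1, Y=2, W=1) weight 1/594
  (U=0, X=1, Z=1, Y=3, W=1) weight 1/594
  (U=0, X=1, Z=2, Y=0, W=0) weight 1/594
  (U=0, X=1, Z=3, Y=0, W=2) weight 1/264
  … 86 more
Group by Z:
  weight(Z=0) = 67/462
  weight(Z=1) = 25/693
  weight(Z=2) = 50/693
  weight(Z=3) = 32/231
Total weight = 67/462 + 25/693 + 50/693 + 32/231 = 181/462
P(Z=0 | obs) = 67/462 / 181/462 = 67/181
P(Z=1 | obs) = 25/693 / 181/462 = 50/543
P(Z=2 | obs) = 50/693 / 181/462 = 100/543
P(Z=3 | obs) = 32/231 / 181/462 = 64/181

P(Z=0) = 67/181, P(Z=1) = 50/543, P(Z=2) = 100/543, P(Z=3) = 64/181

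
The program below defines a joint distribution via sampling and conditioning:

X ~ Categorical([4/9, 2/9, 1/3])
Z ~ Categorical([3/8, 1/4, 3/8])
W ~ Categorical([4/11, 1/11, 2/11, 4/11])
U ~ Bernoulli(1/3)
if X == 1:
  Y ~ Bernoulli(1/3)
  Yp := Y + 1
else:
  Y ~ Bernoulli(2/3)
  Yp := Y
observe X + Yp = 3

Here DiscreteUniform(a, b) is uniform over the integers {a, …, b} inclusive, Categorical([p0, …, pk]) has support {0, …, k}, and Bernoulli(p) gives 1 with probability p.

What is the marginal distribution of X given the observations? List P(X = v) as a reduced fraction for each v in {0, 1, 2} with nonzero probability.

P(X=1) = 1/4, P(X=2) = 3/4

Enumerate traces; 48 have nonzero weight after conditioning:
  (X=1, Z=0, W=0, U=0, Y=1) weight 2/297
  (X=1, Z=0, W=0, U=1, Y=1) weight 1/297
  (X=1, Z=0, W=1, U=0, Y=1) weight 1/594
  (X=1, Z=0, W=1, U=1, Y=1) weight 1/1188
  (X=1, Z=0, W=2, U=0, Y=1) weight 1/297
  (X=1, Z=0, W=2, U=1, Y=1) weight 1/594
  (X=1, Z=0, W=3, U=0, Y=1) weight 2/297
  (X=1, Z=0, W=3, U=1, Y=1) weight 1/297
  (X=2, Z=0, W=0, U=0, Y=1) weight 2/99
  … 39 more
Group by X:
  weight(X=1) = 2/27
  weight(X=2) = 2/9
Total weight = 2/27 + 2/9 = 8/27
P(X=1 | obs) = 2/27 / 8/27 = 1/4
P(X=2 | obs) = 2/9 / 8/27 = 3/4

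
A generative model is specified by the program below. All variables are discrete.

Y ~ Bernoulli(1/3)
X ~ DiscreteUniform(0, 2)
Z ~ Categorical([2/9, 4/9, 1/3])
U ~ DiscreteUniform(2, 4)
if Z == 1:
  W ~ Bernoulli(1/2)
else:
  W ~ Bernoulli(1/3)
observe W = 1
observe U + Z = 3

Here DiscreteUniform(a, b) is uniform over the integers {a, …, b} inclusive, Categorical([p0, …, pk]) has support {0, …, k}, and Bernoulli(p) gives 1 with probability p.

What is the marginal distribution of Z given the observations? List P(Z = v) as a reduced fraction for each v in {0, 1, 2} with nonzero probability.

P(Z=0) = 1/4, P(Z=1) = 3/4

Enumerate traces; 12 have nonzero weight after conditioning:
  (Y=0, X=0, Z=0, U=3, W=1) weight 4/729
  (Y=0, X=0, Z=1, U=2, W=1) weight 4/243
  (Y=0, X=1, Z=0, U=3, W=1) weight 4/729
  (Y=0, X=1, Z=1, U=2, W=1) weight 4/243
  (Y=0, X=2, Z=0, U=3, W=1) weight 4/729
  (Y=0, X=2, Z=1, U=2, W=1) weight 4/243
  (Y=1, X=0, Z=0, U=3, W=1) weight 2/729
  (Y=1, X=0, Z=1, U=2, W=1) weight 2/243
  … 4 more
Group by Z:
  weight(Z=0) = 2/81
  weight(Z=1) = 2/27
Total weight = 2/81 + 2/27 = 8/81
P(Z=0 | obs) = 2/81 / 8/81 = 1/4
P(Z=1 | obs) = 2/27 / 8/81 = 3/4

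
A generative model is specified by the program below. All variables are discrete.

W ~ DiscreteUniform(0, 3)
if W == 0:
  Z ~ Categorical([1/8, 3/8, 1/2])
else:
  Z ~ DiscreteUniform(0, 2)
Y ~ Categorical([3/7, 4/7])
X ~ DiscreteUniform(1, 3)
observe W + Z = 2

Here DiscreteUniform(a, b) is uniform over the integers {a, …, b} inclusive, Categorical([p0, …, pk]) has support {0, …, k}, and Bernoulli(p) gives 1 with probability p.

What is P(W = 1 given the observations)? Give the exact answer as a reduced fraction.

Enumerate traces; 18 have nonzero weight after conditioning:
  (W=0, Z=2, Y=0, X=1) weight 1/56
  (W=0, Z=2, Y=0, X=2) weight 1/56
  (W=0, Z=2, Y=0, X=3) weight 1/56
  (W=0, Z=2, Y=1, X=1) weight 1/42
  (W=0, Z=2, Y=1, X=2) weight 1/42
  (W=0, Z=2, Y=1, X=3) weight 1/42
  (W=1, Z=1, Y=0, X=1) weight 1/84
  (W=1, Z=1, Y=0, X=2) weight 1/84
  (W=2, Z=0, Y=0, X=1) weight 1/84
  … 9 more
Group by W:
  weight(W=0) = 1/8
  weight(W=1) = 1/12
  weight(W=2) = 1/12
Total weight = 1/8 + 1/12 + 1/12 = 7/24
P(W=0 | obs) = 1/8 / 7/24 = 3/7
P(W=1 | obs) = 1/12 / 7/24 = 2/7
P(W=2 | obs) = 1/12 / 7/24 = 2/7

P(W = 1 | obs) = 2/7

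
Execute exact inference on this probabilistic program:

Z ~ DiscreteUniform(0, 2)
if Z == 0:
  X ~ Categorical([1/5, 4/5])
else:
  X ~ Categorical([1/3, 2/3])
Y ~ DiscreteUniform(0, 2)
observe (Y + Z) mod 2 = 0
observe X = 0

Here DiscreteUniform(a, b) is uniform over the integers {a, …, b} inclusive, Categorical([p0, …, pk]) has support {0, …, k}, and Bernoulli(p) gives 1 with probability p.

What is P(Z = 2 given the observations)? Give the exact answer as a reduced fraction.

Enumerate traces; 5 have nonzero weight after conditioning:
  (Z=0, X=0, Y=0) weight 1/45
  (Z=0, X=0, Y=2) weight 1/45
  (Z=1, X=0, Y=1) weight 1/27
  (Z=2, X=0, Y=0) weight 1/27
  (Z=2, X=0, Y=2) weight 1/27
Group by Z:
  weight(Z=0) = 2/45
  weight(Z=1) = 1/27
  weight(Z=2) = 2/27
Total weight = 2/45 + 1/27 + 2/27 = 7/45
P(Z=0 | obs) = 2/45 / 7/45 = 2/7
P(Z=1 | obs) = 1/27 / 7/45 = 5/21
P(Z=2 | obs) = 2/27 / 7/45 = 10/21

P(Z = 2 | obs) = 10/21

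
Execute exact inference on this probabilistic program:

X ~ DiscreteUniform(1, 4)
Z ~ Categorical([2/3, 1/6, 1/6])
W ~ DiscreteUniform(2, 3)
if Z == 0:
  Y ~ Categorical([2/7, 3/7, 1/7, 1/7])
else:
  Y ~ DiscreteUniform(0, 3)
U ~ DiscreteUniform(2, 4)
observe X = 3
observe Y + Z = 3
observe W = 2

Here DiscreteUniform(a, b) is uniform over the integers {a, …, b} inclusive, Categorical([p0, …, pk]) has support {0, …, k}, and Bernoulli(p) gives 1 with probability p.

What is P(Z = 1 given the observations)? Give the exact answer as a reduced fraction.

Enumerate traces; 9 have nonzero weight after conditioning:
  (X=3, Z=0, W=2, Y=3, U=2) weight 1/252
  (X=3, Z=0, W=2, Y=3, U=3) weight 1/252
  (X=3, Z=0, W=2, Y=3, U=4) weight 1/252
  (X=3, Z=1, W=2, Y=2, U=2) weight 1/576
  (X=3, Z=1, W=2, Y=2, U=3) weight 1/576
  (X=3, Z=1, W=2, Y=2, U=4) weight 1/576
  (X=3, Z=2, W=2, Y=1, U=2) weight 1/576
  (X=3, Z=2, W=2, Y=1, U=3) weight 1/576
  … 1 more
Group by Z:
  weight(Z=0) = 1/84
  weight(Z=1) = 1/192
  weight(Z=2) = 1/192
Total weight = 1/84 + 1/192 + 1/192 = 5/224
P(Z=0 | obs) = 1/84 / 5/224 = 8/15
P(Z=1 | obs) = 1/192 / 5/224 = 7/30
P(Z=2 | obs) = 1/192 / 5/224 = 7/30

P(Z = 1 | obs) = 7/30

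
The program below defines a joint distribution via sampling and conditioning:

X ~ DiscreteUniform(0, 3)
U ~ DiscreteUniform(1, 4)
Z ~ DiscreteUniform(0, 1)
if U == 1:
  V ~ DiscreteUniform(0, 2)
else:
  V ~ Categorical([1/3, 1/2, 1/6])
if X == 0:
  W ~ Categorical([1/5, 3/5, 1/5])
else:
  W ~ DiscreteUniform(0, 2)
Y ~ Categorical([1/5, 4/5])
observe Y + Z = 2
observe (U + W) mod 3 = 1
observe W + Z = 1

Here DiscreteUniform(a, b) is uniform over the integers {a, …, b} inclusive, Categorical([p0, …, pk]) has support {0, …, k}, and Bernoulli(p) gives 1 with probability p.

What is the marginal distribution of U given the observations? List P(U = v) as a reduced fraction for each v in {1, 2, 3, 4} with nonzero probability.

P(U=1) = 1/2, P(U=4) = 1/2

Enumerate traces; 24 have nonzero weight after conditioning:
  (X=0, U=1, Z=1, V=0, W=0, Y=1) weight 1/600
  (X=0, U=1, Z=1, V=1, W=0, Y=1) weight 1/600
  (X=0, U=1, Z=1, V=2, W=0, Y=1) weight 1/600
  (X=0, U=4, Z=1, V=0, W=0, Y=1) weight 1/600
  (X=0, U=4, Z=1, V=1, W=0, Y=1) weight 1/400
  (X=0, U=4, Z=1, V=2, W=0, Y=1) weight 1/1200
  (X=1, U=1, Z=1, V=0, W=0, Y=1) weight 1/360
  (X=1, U=1, Z=1, V=1, W=0, Y=1) weight 1/360
  … 16 more
Group by U:
  weight(U=1) = 3/100
  weight(U=4) = 3/100
Total weight = 3/100 + 3/100 = 3/50
P(U=1 | obs) = 3/100 / 3/50 = 1/2
P(U=4 | obs) = 3/100 / 3/50 = 1/2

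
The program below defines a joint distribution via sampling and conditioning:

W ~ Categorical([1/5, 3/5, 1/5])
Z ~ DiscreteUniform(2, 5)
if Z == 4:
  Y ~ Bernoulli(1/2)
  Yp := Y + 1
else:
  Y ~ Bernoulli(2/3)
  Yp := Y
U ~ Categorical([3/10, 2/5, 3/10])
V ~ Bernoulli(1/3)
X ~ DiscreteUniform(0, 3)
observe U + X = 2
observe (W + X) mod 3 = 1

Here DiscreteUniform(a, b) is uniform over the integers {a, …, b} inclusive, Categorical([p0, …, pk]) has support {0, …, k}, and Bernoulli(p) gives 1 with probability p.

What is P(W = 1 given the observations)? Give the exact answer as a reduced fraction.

P(W = 1 | obs) = 9/16

Enumerate traces; 48 have nonzero weight after conditioning:
  (W=0, Z=2, Y=0, U=1, V=0, X=1) weight 1/900
  (W=0, Z=2, Y=0, U=1, V=1, X=1) weight 1/1800
  (W=0, Z=2, Y=1, U=1, V=0, X=1) weight 1/450
  (W=0, Z=2, Y=1, U=1, V=1, X=1) weight 1/900
  (W=0, Z=3, Y=0, U=1, V=0, X=1) weight 1/900
  (W=0, Z=3, Y=0, U=1, V=1, X=1) weight 1/1800
  (W=0, Z=3, Y=1, U=1, V=0, X=1) weight 1/450
  (W=0, Z=3, Y=1, U=1, V=1, X=1) weight 1/900
  (W=1, Z=2, Y=0, U=2, V=0, X=0) weight 1/400
  (W=2, Z=2, Y=0, U=0, V=0, X=2) weight 1/1200
  … 38 more
Group by W:
  weight(W=0) = 1/50
  weight(W=1) = 9/200
  weight(W=2) = 3/200
Total weight = 1/50 + 9/200 + 3/200 = 2/25
P(W=0 | obs) = 1/50 / 2/25 = 1/4
P(W=1 | obs) = 9/200 / 2/25 = 9/16
P(W=2 | obs) = 3/200 / 2/25 = 3/16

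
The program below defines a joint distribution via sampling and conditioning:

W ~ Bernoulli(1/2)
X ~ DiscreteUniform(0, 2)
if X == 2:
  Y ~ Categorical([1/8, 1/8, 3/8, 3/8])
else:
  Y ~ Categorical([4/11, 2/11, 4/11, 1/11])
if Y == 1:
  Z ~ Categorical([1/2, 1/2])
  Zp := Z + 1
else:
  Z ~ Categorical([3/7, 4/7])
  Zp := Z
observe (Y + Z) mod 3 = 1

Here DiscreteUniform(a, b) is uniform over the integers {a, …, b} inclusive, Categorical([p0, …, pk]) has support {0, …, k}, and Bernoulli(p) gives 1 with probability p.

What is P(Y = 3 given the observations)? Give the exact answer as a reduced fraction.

Enumerate traces; 18 have nonzero weight after conditioning:
  (W=0, X=0, Y=0, Z=1) weight 8/231
  (W=0, X=0, Y=1, Z=0) weight 1/66
  (W=0, X=0, Y=3, Z=1) weight 2/231
  (W=0, X=1, Y=0, Z=1) weight 8/231
  (W=0, X=1, Y=1, Z=0) weight 1/66
  (W=0, X=1, Y=3, Z=1) weight 2/231
  (W=0, X=2, Y=0, Z=1) weight 1/84
  (W=0, X=2, Y=1, Z=0) weight 1/96
  … 10 more
Group by Y:
  weight(Y=0) = 25/154
  weight(Y=1) = 43/528
  weight(Y=3) = 7/66
Total weight = 25/154 + 43/528 + 7/66 = 431/1232
P(Y=0 | obs) = 25/154 / 431/1232 = 200/431
P(Y=1 | obs) = 43/528 / 431/1232 = 301/1293
P(Y=3 | obs) = 7/66 / 431/1232 = 392/1293

P(Y = 3 | obs) = 392/1293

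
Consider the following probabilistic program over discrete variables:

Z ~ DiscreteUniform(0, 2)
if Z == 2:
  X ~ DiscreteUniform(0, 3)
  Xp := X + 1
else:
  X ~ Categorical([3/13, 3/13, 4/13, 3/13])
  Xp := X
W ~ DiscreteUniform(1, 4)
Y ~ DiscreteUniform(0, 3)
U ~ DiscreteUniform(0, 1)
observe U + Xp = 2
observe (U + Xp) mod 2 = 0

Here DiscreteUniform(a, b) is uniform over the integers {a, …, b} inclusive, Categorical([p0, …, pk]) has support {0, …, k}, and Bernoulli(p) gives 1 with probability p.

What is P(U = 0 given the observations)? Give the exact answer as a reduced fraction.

Enumerate traces; 96 have nonzero weight after conditioning:
  (Z=0, X=1, W=1, Y=0, U=1) weight 1/416
  (Z=0, X=1, W=1, Y=1, U=1) weight 1/416
  (Z=0, X=1, W=1, Y=2, U=1) weight 1/416
  (Z=0, X=1, W=1, Y=3, U=1) weight 1/416
  (Z=0, X=1, W=2, Y=0, U=1) weight 1/416
  (Z=0, X=1, W=2, Y=1, U=1) weight 1/416
  (Z=0, X=1, W=2, Y=2, U=1) weight 1/416
  (Z=0, X=1, W=2, Y=3, U=1) weight 1/416
  (Z=0, X=2, W=1, Y=0, U=0) weight 1/312
  … 87 more
Group by U:
  weight(U=0) = 15/104
  weight(U=1) = 37/312
Total weight = 15/104 + 37/312 = 41/156
P(U=0 | obs) = 15/104 / 41/156 = 45/82
P(U=1 | obs) = 37/312 / 41/156 = 37/82

P(U = 0 | obs) = 45/82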